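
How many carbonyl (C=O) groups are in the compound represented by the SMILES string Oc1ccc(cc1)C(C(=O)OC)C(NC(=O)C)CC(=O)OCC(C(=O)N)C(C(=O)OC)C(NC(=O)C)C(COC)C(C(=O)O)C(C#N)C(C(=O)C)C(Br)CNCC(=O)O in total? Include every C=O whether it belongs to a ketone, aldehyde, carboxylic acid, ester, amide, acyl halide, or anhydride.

CH(COOCH3): ester, 1 C=O (running total 1).
CH(NHCOCH3): amide, 1 C=O (running total 2).
CH2COOCH2: ester, 1 C=O (running total 3).
CH(CONH2): amide, 1 C=O (running total 4).
CH(COOCH3): ester, 1 C=O (running total 5).
CH(NHCOCH3): amide, 1 C=O (running total 6).
CH(COOH): carboxylic acid, 1 C=O (running total 7).
CH(COCH3): ketone, 1 C=O (running total 8).
COOH: carboxylic acid, 1 C=O (running total 9).

9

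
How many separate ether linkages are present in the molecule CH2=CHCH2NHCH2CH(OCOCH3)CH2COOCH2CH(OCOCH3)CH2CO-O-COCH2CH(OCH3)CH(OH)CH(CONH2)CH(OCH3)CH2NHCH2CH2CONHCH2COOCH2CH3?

Taking each segment in turn:
  CH2=CH: C=C double bond → alkene.
  CH2NHCH2: C–N–C with sp³ carbons and no adjacent C=O → amine (secondary).
  CH(OCOCH3): pendant –OC(=O)CH3: an acyloxy group → ester.
  CH2COOCH2: –C(=O)–O–C with C on the carbonyl side → ester.
  CH(OCOCH3): pendant –OC(=O)CH3: an acyloxy group → ester.
  CH2CO-O-COCH2: two acyl groups sharing one oxygen, –C(=O)–O–C(=O)– → anhydride.
  CH(OCH3): pendant –OCH3: C–O–C with sp³ C, no adjacent C=O → ether.
  CH(OH): –OH on an sp³ carbon → alcohol (secondary).
  CH(CONH2): pendant –CONH2: carbonyl C bonded to C and N → amide.
  CH(OCH3): pendant –OCH3: C–O–C with sp³ C, no adjacent C=O → ether.
  CH2NHCH2: C–N–C with sp³ carbons and no adjacent C=O → amine (secondary).
  CH2CONHCH2: –C(=O)–N– linkage → amide (the N is not an amine).
  COOCH2CH3: –C(=O)OCH2CH3: carbonyl C bonded to C and to –OEt → ester.
Ether appears at: CH(OCH3), CH(OCH3) → 2.

2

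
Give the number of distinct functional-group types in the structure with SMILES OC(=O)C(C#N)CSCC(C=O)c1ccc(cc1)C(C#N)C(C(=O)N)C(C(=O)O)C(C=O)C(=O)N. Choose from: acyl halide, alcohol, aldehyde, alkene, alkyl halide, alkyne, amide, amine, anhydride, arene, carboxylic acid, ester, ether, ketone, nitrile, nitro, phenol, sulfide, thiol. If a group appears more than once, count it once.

–COOH: carbonyl C bonded to –OH and C → carboxylic acid (the –OH is not a separate alcohol).
pendant –C≡N: nitrile.
C–S–C linkage → sulfide (thioether).
pendant –CHO: carbonyl C bonded to C and H → aldehyde.
para-disubstituted benzene ring → arene.
pendant –C≡N: nitrile.
pendant –CONH2: carbonyl C bonded to C and N → amide.
pendant –COOH: carbonyl C bonded to C and –OH → carboxylic acid.
pendant –CHO: carbonyl C bonded to C and H → aldehyde.
–C(=O)NH2: carbonyl C bonded to C and to N → amide (the N is not a separate amine).
Distinct types present: aldehyde, amide, arene, carboxylic acid, nitrile, sulfide.

6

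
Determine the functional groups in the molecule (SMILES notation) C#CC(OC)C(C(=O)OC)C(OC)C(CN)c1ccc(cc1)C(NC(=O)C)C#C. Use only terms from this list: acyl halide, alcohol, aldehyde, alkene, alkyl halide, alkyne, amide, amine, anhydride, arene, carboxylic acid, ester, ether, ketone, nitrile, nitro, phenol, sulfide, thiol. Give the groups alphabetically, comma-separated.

alkyne, amide, amine, arene, ester, ether

C≡C triple bond → alkyne.
pendant –OCH3: C–O–C with sp³ C, no adjacent C=O → ether.
pendant –COOCH3: carbonyl C bonded to C and –OCH3 → ester.
pendant –OCH3: C–O–C with sp³ C, no adjacent C=O → ether.
pendant –CH2NH2: N on sp³ C, no adjacent C=O → amine.
para-disubstituted benzene ring → arene.
pendant –NHC(=O)CH3: N bonded to a carbonyl → amide (not amine).
C≡C triple bond → alkyne.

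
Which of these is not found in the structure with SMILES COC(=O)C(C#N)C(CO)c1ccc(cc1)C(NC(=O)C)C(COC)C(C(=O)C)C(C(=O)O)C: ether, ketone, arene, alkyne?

ketone: present (CH(COCH3) — pendant –COCH3: carbonyl C bonded to two carbons → ketone).
ether: present (CH(CH2OCH3) — pendant –CH2OCH3: C–O–C linkage → ether).
arene: present (C6H4 — para-disubstituted benzene ring → arene).
alkyne: absent. In CH(CN), the triple bond is C≡N, not C≡C, so it is a nitrile.

alkyne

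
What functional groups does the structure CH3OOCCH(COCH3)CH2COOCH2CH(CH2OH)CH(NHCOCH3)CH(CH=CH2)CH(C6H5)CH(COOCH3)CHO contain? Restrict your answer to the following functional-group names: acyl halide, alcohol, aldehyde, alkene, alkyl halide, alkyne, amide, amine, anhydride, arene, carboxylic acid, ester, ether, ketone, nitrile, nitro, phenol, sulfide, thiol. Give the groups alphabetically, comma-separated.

alcohol, aldehyde, alkene, amide, arene, ester, ketone

CH3O–C(=O)–: carbonyl C bonded to C and to –OCH3 → ester (not ketone + ether).
pendant –COCH3: carbonyl C bonded to two carbons → ketone.
–C(=O)–O–C with C on the carbonyl side → ester.
pendant –CH2OH on an sp³ backbone C → alcohol.
pendant –NHC(=O)CH3: N bonded to a carbonyl → amide (not amine).
pendant –CH=CH2: C=C double bond → alkene.
pendant –C6H5: benzene ring → arene.
pendant –COOCH3: carbonyl C bonded to C and –OCH3 → ester.
terminal –CHO: carbonyl C bonded to H and C → aldehyde.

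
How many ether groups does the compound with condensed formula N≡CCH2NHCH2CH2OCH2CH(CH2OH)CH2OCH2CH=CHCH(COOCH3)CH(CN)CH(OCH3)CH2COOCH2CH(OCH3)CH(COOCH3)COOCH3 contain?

4

Taking each segment in turn:
  N≡C: N≡C–: carbon triple-bonded to nitrogen → nitrile.
  CH2NHCH2: C–N–C with sp³ carbons and no adjacent C=O → amine (secondary).
  CH2OCH2: C–O–C with sp³ carbons on both sides and no adjacent C=O → ether.
  CH(CH2OH): pendant –CH2OH on an sp³ backbone C → alcohol.
  CH2OCH2: C–O–C with sp³ carbons on both sides and no adjacent C=O → ether.
  CH=CH: C=C double bond → alkene.
  CH(COOCH3): pendant –COOCH3: carbonyl C bonded to C and –OCH3 → ester.
  CH(CN): pendant –C≡N: nitrile.
  CH(OCH3): pendant –OCH3: C–O–C with sp³ C, no adjacent C=O → ether.
  CH2COOCH2: –C(=O)–O–C with C on the carbonyl side → ester.
  CH(OCH3): pendant –OCH3: C–O–C with sp³ C, no adjacent C=O → ether.
  CH(COOCH3): pendant –COOCH3: carbonyl C bonded to C and –OCH3 → ester.
  COOCH3: –C(=O)OCH3: carbonyl C bonded to C and to –OCH3 → ester (not ketone + ether).
Ether appears at: CH2OCH2, CH2OCH2, CH(OCH3), CH(OCH3) → 4.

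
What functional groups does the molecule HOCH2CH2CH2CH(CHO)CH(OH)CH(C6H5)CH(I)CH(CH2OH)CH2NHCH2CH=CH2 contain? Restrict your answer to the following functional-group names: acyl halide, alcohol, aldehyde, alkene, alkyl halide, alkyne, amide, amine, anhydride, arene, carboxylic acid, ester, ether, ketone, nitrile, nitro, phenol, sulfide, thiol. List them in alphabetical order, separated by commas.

Reading the structure from left to right:
  HOCH2: HO– on an sp³ carbon → alcohol.
  CH(CHO): pendant –CHO: carbonyl C bonded to C and H → aldehyde.
  CH(OH): –OH on an sp³ carbon → alcohol (secondary).
  CH(C6H5): pendant –C6H5: benzene ring → arene.
  CH(I): halogen on an sp³ carbon → alkyl halide.
  CH(CH2OH): pendant –CH2OH on an sp³ backbone C → alcohol.
  CH2NHCH2: C–N–C with sp³ carbons and no adjacent C=O → amine (secondary).
  CH=CH2: C=C double bond → alkene.

alcohol, aldehyde, alkene, alkyl halide, amine, arene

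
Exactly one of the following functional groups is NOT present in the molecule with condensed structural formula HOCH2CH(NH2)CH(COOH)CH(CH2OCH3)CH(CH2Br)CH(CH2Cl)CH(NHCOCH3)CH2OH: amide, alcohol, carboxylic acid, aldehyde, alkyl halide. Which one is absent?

aldehyde

alkyl halide: present (CH(CH2Br) — pendant –CH2X: halogen on sp³ carbon → alkyl halide).
carboxylic acid: present (CH(COOH) — pendant –COOH: carbonyl C bonded to C and –OH → carboxylic acid).
alcohol: present (HOCH2 — HO– on an sp³ carbon → alcohol).
amide: present (CH(NHCOCH3) — pendant –NHC(=O)CH3: N bonded to a carbonyl → amide (not amine)).
aldehyde: absent. In CH(COOH), the carbonyl carbon bears –OH, not –H, so it is a carboxylic acid.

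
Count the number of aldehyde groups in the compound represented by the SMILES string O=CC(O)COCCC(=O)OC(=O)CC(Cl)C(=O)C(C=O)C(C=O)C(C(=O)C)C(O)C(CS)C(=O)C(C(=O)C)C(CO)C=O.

4

Reading the structure from left to right:
  OHC: terminal –CHO: carbonyl C bonded to H and C → aldehyde.
  CH(OH): –OH on an sp³ carbon → alcohol (secondary).
  CH2OCH2: C–O–C with sp³ carbons on both sides and no adjacent C=O → ether.
  CH2CO-O-COCH2: two acyl groups sharing one oxygen, –C(=O)–O–C(=O)– → anhydride.
  CH(Cl): halogen on an sp³ carbon → alkyl halide.
  CO: –C(=O)– with carbon on both sides → ketone.
  CH(CHO): pendant –CHO: carbonyl C bonded to C and H → aldehyde.
  CH(CHO): pendant –CHO: carbonyl C bonded to C and H → aldehyde.
  CH(COCH3): pendant –COCH3: carbonyl C bonded to two carbons → ketone.
  CH(OH): –OH on an sp³ carbon → alcohol (secondary).
  CH(CH2SH): pendant –CH2SH → thiol.
  CO: –C(=O)– with carbon on both sides → ketone.
  CH(COCH3): pendant –COCH3: carbonyl C bonded to two carbons → ketone.
  CH(CH2OH): pendant –CH2OH on an sp³ backbone C → alcohol.
  CHO: terminal –CHO: carbonyl C bonded to H and C → aldehyde.
Aldehyde appears at: OHC, CH(CHO), CH(CHO), CHO → 4.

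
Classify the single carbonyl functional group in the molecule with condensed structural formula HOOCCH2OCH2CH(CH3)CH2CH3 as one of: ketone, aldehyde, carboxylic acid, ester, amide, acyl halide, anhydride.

carboxylic acid

The carbonyl is in the HOOC segment: –COOH: carbonyl C bonded to –OH and C → carboxylic acid (the –OH is not a separate alcohol).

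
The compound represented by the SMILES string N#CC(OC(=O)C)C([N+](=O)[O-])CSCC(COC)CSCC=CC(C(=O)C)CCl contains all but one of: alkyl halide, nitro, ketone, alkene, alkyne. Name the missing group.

alkyne

alkene: present (CH=CH — C=C double bond → alkene).
nitro: present (CH(NO2) — –NO2 on an sp³ carbon → nitro (the N=O is not a carbonyl)).
ketone: present (CH(COCH3) — pendant –COCH3: carbonyl C bonded to two carbons → ketone).
alkyl halide: present (CH2Cl — halogen on an sp³ carbon → alkyl halide).
alkyne: absent. In N≡C, the triple bond is C≡N, not C≡C, so it is a nitrile.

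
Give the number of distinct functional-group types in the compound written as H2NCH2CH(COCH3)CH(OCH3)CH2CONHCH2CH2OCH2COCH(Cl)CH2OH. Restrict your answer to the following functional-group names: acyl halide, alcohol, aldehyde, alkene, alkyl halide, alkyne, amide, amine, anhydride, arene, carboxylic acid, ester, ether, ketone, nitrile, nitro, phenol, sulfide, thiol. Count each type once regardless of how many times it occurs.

6

–NH2 on an sp³ carbon with no adjacent C=O → amine.
pendant –COCH3: carbonyl C bonded to two carbons → ketone.
pendant –OCH3: C–O–C with sp³ C, no adjacent C=O → ether.
–C(=O)–N– linkage → amide (the N is not an amine).
C–O–C with sp³ carbons on both sides and no adjacent C=O → ether.
–C(=O)– with carbon on both sides → ketone.
halogen on an sp³ carbon → alkyl halide.
–OH on an sp³ carbon → alcohol.
Distinct types present: alcohol, alkyl halide, amide, amine, ether, ketone.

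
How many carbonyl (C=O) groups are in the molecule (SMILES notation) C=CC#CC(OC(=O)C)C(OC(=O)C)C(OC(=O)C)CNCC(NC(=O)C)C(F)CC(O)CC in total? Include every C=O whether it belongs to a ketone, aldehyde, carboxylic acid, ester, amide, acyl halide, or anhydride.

CH(OCOCH3): ester, 1 C=O (running total 1).
CH(OCOCH3): ester, 1 C=O (running total 2).
CH(OCOCH3): ester, 1 C=O (running total 3).
CH(NHCOCH3): amide, 1 C=O (running total 4).

4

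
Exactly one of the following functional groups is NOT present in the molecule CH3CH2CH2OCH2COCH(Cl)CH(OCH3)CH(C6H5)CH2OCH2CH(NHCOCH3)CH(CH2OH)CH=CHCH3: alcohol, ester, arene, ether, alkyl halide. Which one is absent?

ether: present (CH2OCH2 — C–O–C with sp³ carbons on both sides and no adjacent C=O → ether).
alkyl halide: present (CH(Cl) — halogen on an sp³ carbon → alkyl halide).
arene: present (CH(C6H5) — pendant –C6H5: benzene ring → arene).
alcohol: present (CH(CH2OH) — pendant –CH2OH on an sp³ backbone C → alcohol).
ester: no segment matches this pattern.

ester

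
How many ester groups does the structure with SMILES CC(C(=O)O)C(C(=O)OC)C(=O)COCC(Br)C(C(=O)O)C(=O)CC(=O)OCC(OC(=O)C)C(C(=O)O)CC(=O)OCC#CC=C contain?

Working along the chain:
  CH(COOH): pendant –COOH: carbonyl C bonded to C and –OH → carboxylic acid.
  CH(COOCH3): pendant –COOCH3: carbonyl C bonded to C and –OCH3 → ester.
  CO: –C(=O)– with carbon on both sides → ketone.
  CH2OCH2: C–O–C with sp³ carbons on both sides and no adjacent C=O → ether.
  CH(Br): halogen on an sp³ carbon → alkyl halide.
  CH(COOH): pendant –COOH: carbonyl C bonded to C and –OH → carboxylic acid.
  CO: –C(=O)– with carbon on both sides → ketone.
  CH2COOCH2: –C(=O)–O–C with C on the carbonyl side → ester.
  CH(OCOCH3): pendant –OC(=O)CH3: an acyloxy group → ester.
  CH(COOH): pendant –COOH: carbonyl C bonded to C and –OH → carboxylic acid.
  CH2COOCH2: –C(=O)–O–C with C on the carbonyl side → ester.
  C≡C: C≡C triple bond → alkyne.
  CH=CH2: C=C double bond → alkene.
Ester appears at: CH(COOCH3), CH2COOCH2, CH(OCOCH3), CH2COOCH2 → 4.

4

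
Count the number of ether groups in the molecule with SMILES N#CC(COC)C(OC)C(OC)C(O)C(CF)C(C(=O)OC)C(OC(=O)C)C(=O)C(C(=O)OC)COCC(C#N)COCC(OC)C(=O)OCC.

N≡C–: carbon triple-bonded to nitrogen → nitrile.
pendant –CH2OCH3: C–O–C linkage → ether.
pendant –OCH3: C–O–C with sp³ C, no adjacent C=O → ether.
pendant –OCH3: C–O–C with sp³ C, no adjacent C=O → ether.
–OH on an sp³ carbon → alcohol (secondary).
pendant –CH2X: halogen on sp³ carbon → alkyl halide.
pendant –COOCH3: carbonyl C bonded to C and –OCH3 → ester.
pendant –OC(=O)CH3: an acyloxy group → ester.
–C(=O)– with carbon on both sides → ketone.
pendant –COOCH3: carbonyl C bonded to C and –OCH3 → ester.
C–O–C with sp³ carbons on both sides and no adjacent C=O → ether.
pendant –C≡N: nitrile.
C–O–C with sp³ carbons on both sides and no adjacent C=O → ether.
pendant –OCH3: C–O–C with sp³ C, no adjacent C=O → ether.
–C(=O)OCH2CH3: carbonyl C bonded to C and to –OEt → ester.
Ether appears at: CH(CH2OCH3), CH(OCH3), CH(OCH3), CH2OCH2, CH2OCH2, CH(OCH3) → 6.

6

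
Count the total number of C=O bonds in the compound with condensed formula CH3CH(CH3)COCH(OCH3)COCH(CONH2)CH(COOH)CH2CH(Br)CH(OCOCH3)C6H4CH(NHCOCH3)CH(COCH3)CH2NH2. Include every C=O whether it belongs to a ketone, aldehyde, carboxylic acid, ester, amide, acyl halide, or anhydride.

7

CO: ketone, 1 C=O (running total 1).
CO: ketone, 1 C=O (running total 2).
CH(CONH2): amide, 1 C=O (running total 3).
CH(COOH): carboxylic acid, 1 C=O (running total 4).
CH(OCOCH3): ester, 1 C=O (running total 5).
CH(NHCOCH3): amide, 1 C=O (running total 6).
CH(COCH3): ketone, 1 C=O (running total 7).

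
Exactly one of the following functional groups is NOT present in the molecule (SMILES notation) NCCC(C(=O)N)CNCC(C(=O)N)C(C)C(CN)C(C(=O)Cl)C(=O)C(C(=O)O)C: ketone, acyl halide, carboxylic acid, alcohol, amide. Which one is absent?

carboxylic acid: present (CH(COOH) — pendant –COOH: carbonyl C bonded to C and –OH → carboxylic acid).
ketone: present (CO — –C(=O)– with carbon on both sides → ketone).
acyl halide: present (CH(COCl) — pendant –C(=O)X: carbonyl C bonded to C and halogen → acyl halide).
amide: present (CH(CONH2) — pendant –CONH2: carbonyl C bonded to C and N → amide).
alcohol: absent. In CH(COOH), the –OH sits on a carbonyl carbon, making it part of a carboxylic acid, not an alcohol.

alcohol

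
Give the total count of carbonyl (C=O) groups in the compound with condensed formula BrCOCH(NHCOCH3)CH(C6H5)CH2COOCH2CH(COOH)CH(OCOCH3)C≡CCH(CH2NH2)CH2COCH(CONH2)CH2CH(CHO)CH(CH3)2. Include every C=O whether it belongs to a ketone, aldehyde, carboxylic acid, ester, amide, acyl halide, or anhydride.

8

BrCO: acyl halide, 1 C=O (running total 1).
CH(NHCOCH3): amide, 1 C=O (running total 2).
CH2COOCH2: ester, 1 C=O (running total 3).
CH(COOH): carboxylic acid, 1 C=O (running total 4).
CH(OCOCH3): ester, 1 C=O (running total 5).
CO: ketone, 1 C=O (running total 6).
CH(CONH2): amide, 1 C=O (running total 7).
CH(CHO): aldehyde, 1 C=O (running total 8).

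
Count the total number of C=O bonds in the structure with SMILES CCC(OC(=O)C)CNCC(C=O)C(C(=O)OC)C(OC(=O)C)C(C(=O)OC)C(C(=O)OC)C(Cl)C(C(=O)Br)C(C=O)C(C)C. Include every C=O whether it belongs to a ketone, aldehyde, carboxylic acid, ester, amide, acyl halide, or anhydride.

8

CH(OCOCH3): ester, 1 C=O (running total 1).
CH(CHO): aldehyde, 1 C=O (running total 2).
CH(COOCH3): ester, 1 C=O (running total 3).
CH(OCOCH3): ester, 1 C=O (running total 4).
CH(COOCH3): ester, 1 C=O (running total 5).
CH(COOCH3): ester, 1 C=O (running total 6).
CH(COBr): acyl halide, 1 C=O (running total 7).
CH(CHO): aldehyde, 1 C=O (running total 8).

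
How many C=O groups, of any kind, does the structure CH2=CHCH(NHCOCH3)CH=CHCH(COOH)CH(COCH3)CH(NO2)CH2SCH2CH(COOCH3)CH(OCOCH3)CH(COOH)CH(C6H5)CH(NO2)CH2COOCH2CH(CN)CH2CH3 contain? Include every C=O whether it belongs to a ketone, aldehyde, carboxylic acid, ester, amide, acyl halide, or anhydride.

CH(NHCOCH3): amide, 1 C=O (running total 1).
CH(COOH): carboxylic acid, 1 C=O (running total 2).
CH(COCH3): ketone, 1 C=O (running total 3).
CH(COOCH3): ester, 1 C=O (running total 4).
CH(OCOCH3): ester, 1 C=O (running total 5).
CH(COOH): carboxylic acid, 1 C=O (running total 6).
CH2COOCH2: ester, 1 C=O (running total 7).

7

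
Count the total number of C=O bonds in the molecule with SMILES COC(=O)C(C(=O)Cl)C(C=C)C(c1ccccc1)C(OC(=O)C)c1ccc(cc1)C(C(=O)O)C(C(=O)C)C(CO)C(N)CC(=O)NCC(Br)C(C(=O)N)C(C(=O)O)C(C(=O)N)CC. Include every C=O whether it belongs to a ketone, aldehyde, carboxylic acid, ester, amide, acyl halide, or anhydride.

CH3OOC: ester, 1 C=O (running total 1).
CH(COCl): acyl halide, 1 C=O (running total 2).
CH(OCOCH3): ester, 1 C=O (running total 3).
CH(COOH): carboxylic acid, 1 C=O (running total 4).
CH(COCH3): ketone, 1 C=O (running total 5).
CH2CONHCH2: amide, 1 C=O (running total 6).
CH(CONH2): amide, 1 C=O (running total 7).
CH(COOH): carboxylic acid, 1 C=O (running total 8).
CH(CONH2): amide, 1 C=O (running total 9).

9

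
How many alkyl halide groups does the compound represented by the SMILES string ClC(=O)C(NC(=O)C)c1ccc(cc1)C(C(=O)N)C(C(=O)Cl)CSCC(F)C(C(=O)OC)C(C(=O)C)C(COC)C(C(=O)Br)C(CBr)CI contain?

3

Taking each segment in turn:
  ClCO: –C(=O)Cl: carbonyl C bonded to C and to a halogen → acyl halide (not alkyl halide).
  CH(NHCOCH3): pendant –NHC(=O)CH3: N bonded to a carbonyl → amide (not amine).
  C6H4: para-disubstituted benzene ring → arene.
  CH(CONH2): pendant –CONH2: carbonyl C bonded to C and N → amide.
  CH(COCl): pendant –C(=O)X: carbonyl C bonded to C and halogen → acyl halide.
  CH2SCH2: C–S–C linkage → sulfide (thioether).
  CH(F): halogen on an sp³ carbon → alkyl halide.
  CH(COOCH3): pendant –COOCH3: carbonyl C bonded to C and –OCH3 → ester.
  CH(COCH3): pendant –COCH3: carbonyl C bonded to two carbons → ketone.
  CH(CH2OCH3): pendant –CH2OCH3: C–O–C linkage → ether.
  CH(COBr): pendant –C(=O)X: carbonyl C bonded to C and halogen → acyl halide.
  CH(CH2Br): pendant –CH2X: halogen on sp³ carbon → alkyl halide.
  CH2I: halogen on an sp³ carbon → alkyl halide.
Alkyl halide appears at: CH(F), CH(CH2Br), CH2I → 3.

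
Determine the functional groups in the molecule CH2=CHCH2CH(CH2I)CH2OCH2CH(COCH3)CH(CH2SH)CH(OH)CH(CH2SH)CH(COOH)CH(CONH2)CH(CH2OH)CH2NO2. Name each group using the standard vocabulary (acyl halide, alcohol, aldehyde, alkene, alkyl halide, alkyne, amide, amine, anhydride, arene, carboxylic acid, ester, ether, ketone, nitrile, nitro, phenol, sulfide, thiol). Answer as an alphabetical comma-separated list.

alcohol, alkene, alkyl halide, amide, carboxylic acid, ether, ketone, nitro, thiol

Working along the chain:
  CH2=CH: C=C double bond → alkene.
  CH(CH2I): pendant –CH2X: halogen on sp³ carbon → alkyl halide.
  CH2OCH2: C–O–C with sp³ carbons on both sides and no adjacent C=O → ether.
  CH(COCH3): pendant –COCH3: carbonyl C bonded to two carbons → ketone.
  CH(CH2SH): pendant –CH2SH → thiol.
  CH(OH): –OH on an sp³ carbon → alcohol (secondary).
  CH(CH2SH): pendant –CH2SH → thiol.
  CH(COOH): pendant –COOH: carbonyl C bonded to C and –OH → carboxylic acid.
  CH(CONH2): pendant –CONH2: carbonyl C bonded to C and N → amide.
  CH(CH2OH): pendant –CH2OH on an sp³ backbone C → alcohol.
  CH2NO2: –NO2 on carbon → nitro group.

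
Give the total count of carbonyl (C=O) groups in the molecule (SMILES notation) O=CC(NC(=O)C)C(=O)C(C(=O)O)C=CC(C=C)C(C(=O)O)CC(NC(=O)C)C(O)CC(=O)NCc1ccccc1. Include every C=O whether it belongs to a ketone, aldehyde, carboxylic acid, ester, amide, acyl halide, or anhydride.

OHC: aldehyde, 1 C=O (running total 1).
CH(NHCOCH3): amide, 1 C=O (running total 2).
CO: ketone, 1 C=O (running total 3).
CH(COOH): carboxylic acid, 1 C=O (running total 4).
CH(COOH): carboxylic acid, 1 C=O (running total 5).
CH(NHCOCH3): amide, 1 C=O (running total 6).
CH2CONHCH2: amide, 1 C=O (running total 7).

7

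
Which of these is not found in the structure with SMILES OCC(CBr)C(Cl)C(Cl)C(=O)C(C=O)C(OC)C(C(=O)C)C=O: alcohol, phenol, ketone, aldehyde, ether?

phenol

alcohol: present (HOCH2 — HO– on an sp³ carbon → alcohol).
ether: present (CH(OCH3) — pendant –OCH3: C–O–C with sp³ C, no adjacent C=O → ether).
aldehyde: present (CH(CHO) — pendant –CHO: carbonyl C bonded to C and H → aldehyde).
ketone: present (CO — –C(=O)– with carbon on both sides → ketone).
phenol: absent. In HOCH2, the –OH is on an sp³ carbon, not on an aromatic ring, so it is an alcohol.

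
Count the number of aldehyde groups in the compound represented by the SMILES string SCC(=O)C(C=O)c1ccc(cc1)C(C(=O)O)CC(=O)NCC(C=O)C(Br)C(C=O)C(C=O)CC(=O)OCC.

4

–SH on an sp³ carbon → thiol.
–C(=O)– with carbon on both sides → ketone.
pendant –CHO: carbonyl C bonded to C and H → aldehyde.
para-disubstituted benzene ring → arene.
pendant –COOH: carbonyl C bonded to C and –OH → carboxylic acid.
–C(=O)–N– linkage → amide (the N is not an amine).
pendant –CHO: carbonyl C bonded to C and H → aldehyde.
halogen on an sp³ carbon → alkyl halide.
pendant –CHO: carbonyl C bonded to C and H → aldehyde.
pendant –CHO: carbonyl C bonded to C and H → aldehyde.
–C(=O)–O–C with C on the carbonyl side → ester.
Aldehyde appears at: CH(CHO), CH(CHO), CH(CHO), CH(CHO) → 4.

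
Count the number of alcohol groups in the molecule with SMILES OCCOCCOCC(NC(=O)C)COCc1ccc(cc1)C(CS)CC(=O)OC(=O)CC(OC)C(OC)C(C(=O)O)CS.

1

Reading the structure from left to right:
  HOCH2: HO– on an sp³ carbon → alcohol.
  CH2OCH2: C–O–C with sp³ carbons on both sides and no adjacent C=O → ether.
  CH2OCH2: C–O–C with sp³ carbons on both sides and no adjacent C=O → ether.
  CH(NHCOCH3): pendant –NHC(=O)CH3: N bonded to a carbonyl → amide (not amine).
  CH2OCH2: C–O–C with sp³ carbons on both sides and no adjacent C=O → ether.
  C6H4: para-disubstituted benzene ring → arene.
  CH(CH2SH): pendant –CH2SH → thiol.
  CH2CO-O-COCH2: two acyl groups sharing one oxygen, –C(=O)–O–C(=O)– → anhydride.
  CH(OCH3): pendant –OCH3: C–O–C with sp³ C, no adjacent C=O → ether.
  CH(OCH3): pendant –OCH3: C–O–C with sp³ C, no adjacent C=O → ether.
  CH(COOH): pendant –COOH: carbonyl C bonded to C and –OH → carboxylic acid.
  CH2SH: –SH on an sp³ carbon → thiol.
Alcohol appears at: HOCH2 → 1.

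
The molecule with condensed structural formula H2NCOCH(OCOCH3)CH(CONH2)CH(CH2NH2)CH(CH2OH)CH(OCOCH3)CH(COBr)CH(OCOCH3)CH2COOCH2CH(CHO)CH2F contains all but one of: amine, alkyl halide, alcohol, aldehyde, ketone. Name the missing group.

aldehyde: present (CH(CHO) — pendant –CHO: carbonyl C bonded to C and H → aldehyde).
alkyl halide: present (CH2F — halogen on an sp³ carbon → alkyl halide).
alcohol: present (CH(CH2OH) — pendant –CH2OH on an sp³ backbone C → alcohol).
amine: present (CH(CH2NH2) — pendant –CH2NH2: N on sp³ C, no adjacent C=O → amine).
ketone: absent. In each of CH(OCOCH3) and CH2COOCH2, the C=O is bonded to an –O–C group, which defines an ester, not a ketone. In each of H2NCO and CH(CONH2), the C=O is bonded to nitrogen, which defines an amide, not a ketone. In CH(CHO), the carbonyl carbon carries an H, so it is an aldehyde, not a ketone. In CH(COBr), the C=O is bonded to a halogen, which defines an acyl halide, not a ketone.

ketone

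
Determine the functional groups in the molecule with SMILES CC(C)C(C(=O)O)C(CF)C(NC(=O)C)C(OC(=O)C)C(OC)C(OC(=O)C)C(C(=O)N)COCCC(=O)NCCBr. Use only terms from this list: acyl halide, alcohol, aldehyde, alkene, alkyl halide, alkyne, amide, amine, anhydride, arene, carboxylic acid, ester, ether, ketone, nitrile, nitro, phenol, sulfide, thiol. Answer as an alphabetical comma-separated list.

Working along the chain:
  CH(COOH): pendant –COOH: carbonyl C bonded to C and –OH → carboxylic acid.
  CH(CH2F): pendant –CH2X: halogen on sp³ carbon → alkyl halide.
  CH(NHCOCH3): pendant –NHC(=O)CH3: N bonded to a carbonyl → amide (not amine).
  CH(OCOCH3): pendant –OC(=O)CH3: an acyloxy group → ester.
  CH(OCH3): pendant –OCH3: C–O–C with sp³ C, no adjacent C=O → ether.
  CH(OCOCH3): pendant –OC(=O)CH3: an acyloxy group → ester.
  CH(CONH2): pendant –CONH2: carbonyl C bonded to C and N → amide.
  CH2OCH2: C–O–C with sp³ carbons on both sides and no adjacent C=O → ether.
  CH2CONHCH2: –C(=O)–N– linkage → amide (the N is not an amine).
  CH2Br: halogen on an sp³ carbon → alkyl halide.

alkyl halide, amide, carboxylic acid, ester, ether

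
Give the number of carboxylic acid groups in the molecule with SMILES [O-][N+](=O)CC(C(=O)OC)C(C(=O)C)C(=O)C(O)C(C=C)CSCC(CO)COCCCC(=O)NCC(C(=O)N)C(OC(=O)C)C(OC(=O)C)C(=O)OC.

–NO2 on carbon → nitro group.
pendant –COOCH3: carbonyl C bonded to C and –OCH3 → ester.
pendant –COCH3: carbonyl C bonded to two carbons → ketone.
–C(=O)– with carbon on both sides → ketone.
–OH on an sp³ carbon → alcohol (secondary).
pendant –CH=CH2: C=C double bond → alkene.
C–S–C linkage → sulfide (thioether).
pendant –CH2OH on an sp³ backbone C → alcohol.
C–O–C with sp³ carbons on both sides and no adjacent C=O → ether.
–C(=O)–N– linkage → amide (the N is not an amine).
pendant –CONH2: carbonyl C bonded to C and N → amide.
pendant –OC(=O)CH3: an acyloxy group → ester.
pendant –OC(=O)CH3: an acyloxy group → ester.
–C(=O)OCH3: carbonyl C bonded to C and to –OCH3 → ester (not ketone + ether).
No segment is a carboxylic acid: CH(COOCH3) is ester, not carboxylic acid; CH(OH) is alcohol, not carboxylic acid; CH(CH2OH) is alcohol, not carboxylic acid. → 0.

0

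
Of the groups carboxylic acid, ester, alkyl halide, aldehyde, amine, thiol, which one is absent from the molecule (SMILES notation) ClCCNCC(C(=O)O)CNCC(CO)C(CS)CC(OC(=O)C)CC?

aldehyde

thiol: present (CH(CH2SH) — pendant –CH2SH → thiol).
ester: present (CH(OCOCH3) — pendant –OC(=O)CH3: an acyloxy group → ester).
amine: present (CH2NHCH2 — C–N–C with sp³ carbons and no adjacent C=O → amine (secondary)).
alkyl halide: present (ClCH2 — halogen on an sp³ carbon → alkyl halide).
carboxylic acid: present (CH(COOH) — pendant –COOH: carbonyl C bonded to C and –OH → carboxylic acid).
aldehyde: absent. In CH(COOH), the carbonyl carbon bears –OH, not –H, so it is a carboxylic acid.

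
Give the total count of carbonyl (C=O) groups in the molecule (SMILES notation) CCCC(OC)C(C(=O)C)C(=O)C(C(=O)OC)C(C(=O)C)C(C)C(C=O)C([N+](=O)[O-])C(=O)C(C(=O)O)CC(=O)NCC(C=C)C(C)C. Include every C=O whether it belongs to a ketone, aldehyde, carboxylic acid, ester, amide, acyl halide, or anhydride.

CH(COCH3): ketone, 1 C=O (running total 1).
CO: ketone, 1 C=O (running total 2).
CH(COOCH3): ester, 1 C=O (running total 3).
CH(COCH3): ketone, 1 C=O (running total 4).
CH(CHO): aldehyde, 1 C=O (running total 5).
CO: ketone, 1 C=O (running total 6).
CH(COOH): carboxylic acid, 1 C=O (running total 7).
CH2CONHCH2: amide, 1 C=O (running total 8).

8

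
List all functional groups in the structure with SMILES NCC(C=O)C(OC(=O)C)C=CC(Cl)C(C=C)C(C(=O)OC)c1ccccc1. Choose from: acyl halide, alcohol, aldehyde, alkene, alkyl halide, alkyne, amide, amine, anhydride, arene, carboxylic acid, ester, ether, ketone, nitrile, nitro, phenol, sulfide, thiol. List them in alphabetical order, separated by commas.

aldehyde, alkene, alkyl halide, amine, arene, ester

Taking each segment in turn:
  H2NCH2: –NH2 on an sp³ carbon with no adjacent C=O → amine.
  CH(CHO): pendant –CHO: carbonyl C bonded to C and H → aldehyde.
  CH(OCOCH3): pendant –OC(=O)CH3: an acyloxy group → ester.
  CH=CH: C=C double bond → alkene.
  CH(Cl): halogen on an sp³ carbon → alkyl halide.
  CH(CH=CH2): pendant –CH=CH2: C=C double bond → alkene.
  CH(COOCH3): pendant –COOCH3: carbonyl C bonded to C and –OCH3 → ester.
  C6H5: –C6H5 phenyl ring → arene.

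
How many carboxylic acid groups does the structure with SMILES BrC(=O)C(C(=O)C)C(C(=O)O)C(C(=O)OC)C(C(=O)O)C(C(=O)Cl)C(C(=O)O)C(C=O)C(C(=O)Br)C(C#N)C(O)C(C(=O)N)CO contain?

Taking each segment in turn:
  BrCO: –C(=O)Br: carbonyl C bonded to C and to a halogen → acyl halide (not alkyl halide).
  CH(COCH3): pendant –COCH3: carbonyl C bonded to two carbons → ketone.
  CH(COOH): pendant –COOH: carbonyl C bonded to C and –OH → carboxylic acid.
  CH(COOCH3): pendant –COOCH3: carbonyl C bonded to C and –OCH3 → ester.
  CH(COOH): pendant –COOH: carbonyl C bonded to C and –OH → carboxylic acid.
  CH(COCl): pendant –C(=O)X: carbonyl C bonded to C and halogen → acyl halide.
  CH(COOH): pendant –COOH: carbonyl C bonded to C and –OH → carboxylic acid.
  CH(CHO): pendant –CHO: carbonyl C bonded to C and H → aldehyde.
  CH(COBr): pendant –C(=O)X: carbonyl C bonded to C and halogen → acyl halide.
  CH(CN): pendant –C≡N: nitrile.
  CH(OH): –OH on an sp³ carbon → alcohol (secondary).
  CH(CONH2): pendant –CONH2: carbonyl C bonded to C and N → amide.
  CH2OH: –OH on an sp³ carbon → alcohol.
Carboxylic acid appears at: CH(COOH), CH(COOH), CH(COOH) → 3.

3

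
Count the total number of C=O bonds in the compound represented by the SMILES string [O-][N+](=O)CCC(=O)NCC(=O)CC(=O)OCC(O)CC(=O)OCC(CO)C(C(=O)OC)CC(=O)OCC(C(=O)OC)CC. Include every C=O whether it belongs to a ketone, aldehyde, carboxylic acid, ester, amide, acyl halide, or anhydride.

7

CH2CONHCH2: amide, 1 C=O (running total 1).
CO: ketone, 1 C=O (running total 2).
CH2COOCH2: ester, 1 C=O (running total 3).
CH2COOCH2: ester, 1 C=O (running total 4).
CH(COOCH3): ester, 1 C=O (running total 5).
CH2COOCH2: ester, 1 C=O (running total 6).
CH(COOCH3): ester, 1 C=O (running total 7).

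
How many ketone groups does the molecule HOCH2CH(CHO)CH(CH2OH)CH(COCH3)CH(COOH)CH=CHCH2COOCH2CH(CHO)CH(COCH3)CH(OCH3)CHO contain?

2

Working along the chain:
  HOCH2: HO– on an sp³ carbon → alcohol.
  CH(CHO): pendant –CHO: carbonyl C bonded to C and H → aldehyde.
  CH(CH2OH): pendant –CH2OH on an sp³ backbone C → alcohol.
  CH(COCH3): pendant –COCH3: carbonyl C bonded to two carbons → ketone.
  CH(COOH): pendant –COOH: carbonyl C bonded to C and –OH → carboxylic acid.
  CH=CH: C=C double bond → alkene.
  CH2COOCH2: –C(=O)–O–C with C on the carbonyl side → ester.
  CH(CHO): pendant –CHO: carbonyl C bonded to C and H → aldehyde.
  CH(COCH3): pendant –COCH3: carbonyl C bonded to two carbons → ketone.
  CH(OCH3): pendant –OCH3: C–O–C with sp³ C, no adjacent C=O → ether.
  CHO: terminal –CHO: carbonyl C bonded to H and C → aldehyde.
Ketone appears at: CH(COCH3), CH(COCH3) → 2.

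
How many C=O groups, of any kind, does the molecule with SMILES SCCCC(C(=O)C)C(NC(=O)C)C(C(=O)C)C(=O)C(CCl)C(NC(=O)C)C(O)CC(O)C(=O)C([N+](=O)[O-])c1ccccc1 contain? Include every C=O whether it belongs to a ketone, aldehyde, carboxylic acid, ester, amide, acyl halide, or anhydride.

6

CH(COCH3): ketone, 1 C=O (running total 1).
CH(NHCOCH3): amide, 1 C=O (running total 2).
CH(COCH3): ketone, 1 C=O (running total 3).
CO: ketone, 1 C=O (running total 4).
CH(NHCOCH3): amide, 1 C=O (running total 5).
CO: ketone, 1 C=O (running total 6).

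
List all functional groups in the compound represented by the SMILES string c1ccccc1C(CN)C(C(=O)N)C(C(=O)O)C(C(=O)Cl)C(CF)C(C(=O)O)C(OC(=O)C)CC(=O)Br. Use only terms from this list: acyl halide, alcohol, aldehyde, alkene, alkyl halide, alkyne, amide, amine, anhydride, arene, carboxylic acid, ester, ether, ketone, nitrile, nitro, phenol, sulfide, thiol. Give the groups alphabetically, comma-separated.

acyl halide, alkyl halide, amide, amine, arene, carboxylic acid, ester

Taking each segment in turn:
  C6H5: C6H5– phenyl ring → arene.
  CH(CH2NH2): pendant –CH2NH2: N on sp³ C, no adjacent C=O → amine.
  CH(CONH2): pendant –CONH2: carbonyl C bonded to C and N → amide.
  CH(COOH): pendant –COOH: carbonyl C bonded to C and –OH → carboxylic acid.
  CH(COCl): pendant –C(=O)X: carbonyl C bonded to C and halogen → acyl halide.
  CH(CH2F): pendant –CH2X: halogen on sp³ carbon → alkyl halide.
  CH(COOH): pendant –COOH: carbonyl C bonded to C and –OH → carboxylic acid.
  CH(OCOCH3): pendant –OC(=O)CH3: an acyloxy group → ester.
  COBr: –C(=O)Br: carbonyl C bonded to C and to a halogen → acyl halide (not alkyl halide).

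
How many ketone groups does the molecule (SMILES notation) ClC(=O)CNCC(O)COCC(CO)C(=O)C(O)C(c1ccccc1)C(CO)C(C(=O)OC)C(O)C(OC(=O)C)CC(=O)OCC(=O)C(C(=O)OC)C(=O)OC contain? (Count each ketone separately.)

–C(=O)Cl: carbonyl C bonded to C and to a halogen → acyl halide (not alkyl halide).
C–N–C with sp³ carbons and no adjacent C=O → amine (secondary).
–OH on an sp³ carbon → alcohol (secondary).
C–O–C with sp³ carbons on both sides and no adjacent C=O → ether.
pendant –CH2OH on an sp³ backbone C → alcohol.
–C(=O)– with carbon on both sides → ketone.
–OH on an sp³ carbon → alcohol (secondary).
pendant –C6H5: benzene ring → arene.
pendant –CH2OH on an sp³ backbone C → alcohol.
pendant –COOCH3: carbonyl C bonded to C and –OCH3 → ester.
–OH on an sp³ carbon → alcohol (secondary).
pendant –OC(=O)CH3: an acyloxy group → ester.
–C(=O)–O–C with C on the carbonyl side → ester.
–C(=O)– with carbon on both sides → ketone.
pendant –COOCH3: carbonyl C bonded to C and –OCH3 → ester.
–C(=O)OCH3: carbonyl C bonded to C and to –OCH3 → ester (not ketone + ether).
Ketone appears at: CO, CO → 2.

2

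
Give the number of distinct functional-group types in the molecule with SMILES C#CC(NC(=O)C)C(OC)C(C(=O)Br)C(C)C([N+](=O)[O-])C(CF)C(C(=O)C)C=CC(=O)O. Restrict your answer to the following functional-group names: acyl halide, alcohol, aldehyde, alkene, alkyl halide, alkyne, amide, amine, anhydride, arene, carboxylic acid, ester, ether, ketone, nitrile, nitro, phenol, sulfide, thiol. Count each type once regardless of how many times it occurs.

C≡C triple bond → alkyne.
pendant –NHC(=O)CH3: N bonded to a carbonyl → amide (not amine).
pendant –OCH3: C–O–C with sp³ C, no adjacent C=O → ether.
pendant –C(=O)X: carbonyl C bonded to C and halogen → acyl halide.
–NO2 on an sp³ carbon → nitro (the N=O is not a carbonyl).
pendant –CH2X: halogen on sp³ carbon → alkyl halide.
pendant –COCH3: carbonyl C bonded to two carbons → ketone.
C=C double bond → alkene.
–COOH: carbonyl C bonded to –OH and C → carboxylic acid (the –OH is not a separate alcohol).
Distinct types present: acyl halide, alkene, alkyl halide, alkyne, amide, carboxylic acid, ether, ketone, nitro.

9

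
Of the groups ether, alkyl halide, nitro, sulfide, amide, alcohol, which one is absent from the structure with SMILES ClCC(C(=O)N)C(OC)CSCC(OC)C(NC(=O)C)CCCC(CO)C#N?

nitro

sulfide: present (CH2SCH2 — C–S–C linkage → sulfide (thioether)).
alcohol: present (CH(CH2OH) — pendant –CH2OH on an sp³ backbone C → alcohol).
amide: present (CH(CONH2) — pendant –CONH2: carbonyl C bonded to C and N → amide).
ether: present (CH(OCH3) — pendant –OCH3: C–O–C with sp³ C, no adjacent C=O → ether).
alkyl halide: present (ClCH2 — halogen on an sp³ carbon → alkyl halide).
nitro: no segment matches this pattern.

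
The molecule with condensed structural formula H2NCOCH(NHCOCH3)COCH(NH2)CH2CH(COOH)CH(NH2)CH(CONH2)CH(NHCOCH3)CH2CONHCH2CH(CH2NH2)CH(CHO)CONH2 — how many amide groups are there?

6

–C(=O)NH2: carbonyl C bonded to C and to N → amide (the N is not a separate amine).
pendant –NHC(=O)CH3: N bonded to a carbonyl → amide (not amine).
–C(=O)– with carbon on both sides → ketone.
–NH2 on an sp³ carbon with no adjacent C=O → amine.
pendant –COOH: carbonyl C bonded to C and –OH → carboxylic acid.
–NH2 on an sp³ carbon with no adjacent C=O → amine.
pendant –CONH2: carbonyl C bonded to C and N → amide.
pendant –NHC(=O)CH3: N bonded to a carbonyl → amide (not amine).
–C(=O)–N– linkage → amide (the N is not an amine).
pendant –CH2NH2: N on sp³ C, no adjacent C=O → amine.
pendant –CHO: carbonyl C bonded to C and H → aldehyde.
–C(=O)NH2: carbonyl C bonded to C and to N → amide (the N is not a separate amine).
Amide appears at: H2NCO, CH(NHCOCH3), CH(CONH2), CH(NHCOCH3), CH2CONHCH2, CONH2 → 6.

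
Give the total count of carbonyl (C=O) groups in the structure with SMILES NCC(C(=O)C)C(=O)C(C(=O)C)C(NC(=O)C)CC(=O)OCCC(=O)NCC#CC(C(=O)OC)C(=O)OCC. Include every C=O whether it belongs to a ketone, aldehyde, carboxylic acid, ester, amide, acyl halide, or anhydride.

8

CH(COCH3): ketone, 1 C=O (running total 1).
CO: ketone, 1 C=O (running total 2).
CH(COCH3): ketone, 1 C=O (running total 3).
CH(NHCOCH3): amide, 1 C=O (running total 4).
CH2COOCH2: ester, 1 C=O (running total 5).
CH2CONHCH2: amide, 1 C=O (running total 6).
CH(COOCH3): ester, 1 C=O (running total 7).
COOCH2CH3: ester, 1 C=O (running total 8).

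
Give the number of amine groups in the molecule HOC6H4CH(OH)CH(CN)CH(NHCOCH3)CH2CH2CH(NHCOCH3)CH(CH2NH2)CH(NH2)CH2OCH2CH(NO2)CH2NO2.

–OH attached directly to an aromatic ring → phenol (not alcohol); the ring itself is an arene.
–OH on an sp³ carbon → alcohol (secondary).
pendant –C≡N: nitrile.
pendant –NHC(=O)CH3: N bonded to a carbonyl → amide (not amine).
pendant –NHC(=O)CH3: N bonded to a carbonyl → amide (not amine).
pendant –CH2NH2: N on sp³ C, no adjacent C=O → amine.
–NH2 on an sp³ carbon with no adjacent C=O → amine.
C–O–C with sp³ carbons on both sides and no adjacent C=O → ether.
–NO2 on an sp³ carbon → nitro (the N=O is not a carbonyl).
–NO2 on carbon → nitro group.
Amine appears at: CH(CH2NH2), CH(NH2) → 2.

2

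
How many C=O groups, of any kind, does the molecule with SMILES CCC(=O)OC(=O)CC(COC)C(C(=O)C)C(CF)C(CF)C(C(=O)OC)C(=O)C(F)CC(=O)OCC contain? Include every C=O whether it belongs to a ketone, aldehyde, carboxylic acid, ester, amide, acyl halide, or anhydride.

6

CH2CO-O-COCH2: anhydride, 2 C=O (running total 2).
CH(COCH3): ketone, 1 C=O (running total 3).
CH(COOCH3): ester, 1 C=O (running total 4).
CO: ketone, 1 C=O (running total 5).
COOCH2CH3: ester, 1 C=O (running total 6).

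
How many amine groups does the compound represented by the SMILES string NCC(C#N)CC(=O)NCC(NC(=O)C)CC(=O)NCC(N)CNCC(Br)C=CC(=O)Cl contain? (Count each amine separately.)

3

Reading the structure from left to right:
  H2NCH2: –NH2 on an sp³ carbon with no adjacent C=O → amine.
  CH(CN): pendant –C≡N: nitrile.
  CH2CONHCH2: –C(=O)–N– linkage → amide (the N is not an amine).
  CH(NHCOCH3): pendant –NHC(=O)CH3: N bonded to a carbonyl → amide (not amine).
  CH2CONHCH2: –C(=O)–N– linkage → amide (the N is not an amine).
  CH(NH2): –NH2 on an sp³ carbon with no adjacent C=O → amine.
  CH2NHCH2: C–N–C with sp³ carbons and no adjacent C=O → amine (secondary).
  CH(Br): halogen on an sp³ carbon → alkyl halide.
  CH=CH: C=C double bond → alkene.
  COCl: –C(=O)Cl: carbonyl C bonded to C and to a halogen → acyl halide (not alkyl halide).
Amine appears at: H2NCH2, CH(NH2), CH2NHCH2 → 3.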